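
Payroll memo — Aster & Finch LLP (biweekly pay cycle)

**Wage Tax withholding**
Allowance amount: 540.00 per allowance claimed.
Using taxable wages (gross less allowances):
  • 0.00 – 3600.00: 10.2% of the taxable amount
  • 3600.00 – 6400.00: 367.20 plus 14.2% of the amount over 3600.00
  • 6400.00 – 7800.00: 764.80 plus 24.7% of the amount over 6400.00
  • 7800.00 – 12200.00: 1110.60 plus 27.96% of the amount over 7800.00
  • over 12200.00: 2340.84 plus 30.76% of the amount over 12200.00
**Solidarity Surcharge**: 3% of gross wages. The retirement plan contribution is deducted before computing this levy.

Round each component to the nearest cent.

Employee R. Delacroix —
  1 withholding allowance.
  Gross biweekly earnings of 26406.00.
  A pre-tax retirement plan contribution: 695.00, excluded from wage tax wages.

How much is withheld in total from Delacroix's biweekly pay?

7102.05

Wage Tax: taxable = 26406.00 − 695.00 − 1×540.00 = 25171.00
  2340.84 + 30.76% × (25171.00 − 12200.00) = 2340.84 + 30.76% × 12971.00 = 6330.72
Solidarity Surcharge: 3% × 25711.00 = 771.33
Total: 6330.72 + 771.33 = 7102.05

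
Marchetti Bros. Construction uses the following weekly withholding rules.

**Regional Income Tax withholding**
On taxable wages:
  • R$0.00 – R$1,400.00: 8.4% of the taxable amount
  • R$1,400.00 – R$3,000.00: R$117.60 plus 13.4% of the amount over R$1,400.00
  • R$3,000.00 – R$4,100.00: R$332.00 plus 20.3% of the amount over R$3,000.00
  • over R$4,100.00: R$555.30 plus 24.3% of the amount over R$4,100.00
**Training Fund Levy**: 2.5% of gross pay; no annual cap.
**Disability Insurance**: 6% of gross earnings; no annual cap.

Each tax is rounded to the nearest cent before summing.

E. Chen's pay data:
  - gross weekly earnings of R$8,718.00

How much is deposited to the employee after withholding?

R$6,299.50

Regional Income Tax: taxable = R$8,718.00
  R$555.30 + 24.3% × (R$8,718.00 − R$4,100.00) = R$555.30 + 24.3% × R$4,618.00 = R$1,677.47
Training Fund Levy: 2.5% × R$8,718.00 = R$217.95
Disability Insurance: 6% × R$8,718.00 = R$523.08
Total withheld: R$1,677.47 + R$217.95 + R$523.08 = R$2,418.50
Net pay: R$8,718.00 − R$2,418.50 = R$6,299.50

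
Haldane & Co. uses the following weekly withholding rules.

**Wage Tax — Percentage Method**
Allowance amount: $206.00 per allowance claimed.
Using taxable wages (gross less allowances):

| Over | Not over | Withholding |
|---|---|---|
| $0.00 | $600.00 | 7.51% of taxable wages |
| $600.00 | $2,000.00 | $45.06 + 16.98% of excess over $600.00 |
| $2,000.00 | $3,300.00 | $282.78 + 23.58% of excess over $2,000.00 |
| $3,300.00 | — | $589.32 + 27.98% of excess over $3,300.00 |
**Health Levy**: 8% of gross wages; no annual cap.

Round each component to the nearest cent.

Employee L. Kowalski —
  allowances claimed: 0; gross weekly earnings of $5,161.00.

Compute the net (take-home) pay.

$3,638.09

Wage Tax: taxable = $5,161.00
  $589.32 + 27.98% × ($5,161.00 − $3,300.00) = $589.32 + 27.98% × $1,861.00 = $1,110.03
Health Levy: 8% × $5,161.00 = $412.88
Total withheld: $1,110.03 + $412.88 = $1,522.91
Net pay: $5,161.00 − $1,522.91 = $3,638.09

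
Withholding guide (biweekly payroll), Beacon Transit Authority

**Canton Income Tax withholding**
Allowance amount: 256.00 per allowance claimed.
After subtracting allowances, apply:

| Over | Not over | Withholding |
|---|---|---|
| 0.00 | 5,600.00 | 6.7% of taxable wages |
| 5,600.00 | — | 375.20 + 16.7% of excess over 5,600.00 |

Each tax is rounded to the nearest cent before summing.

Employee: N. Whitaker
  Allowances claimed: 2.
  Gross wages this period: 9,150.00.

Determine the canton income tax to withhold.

Canton Income Tax: taxable = 9,150.00 − 2×256.00 = 8,638.00
  375.20 + 16.7% × (8,638.00 − 5,600.00) = 375.20 + 16.7% × 3,038.00 = 882.55

882.55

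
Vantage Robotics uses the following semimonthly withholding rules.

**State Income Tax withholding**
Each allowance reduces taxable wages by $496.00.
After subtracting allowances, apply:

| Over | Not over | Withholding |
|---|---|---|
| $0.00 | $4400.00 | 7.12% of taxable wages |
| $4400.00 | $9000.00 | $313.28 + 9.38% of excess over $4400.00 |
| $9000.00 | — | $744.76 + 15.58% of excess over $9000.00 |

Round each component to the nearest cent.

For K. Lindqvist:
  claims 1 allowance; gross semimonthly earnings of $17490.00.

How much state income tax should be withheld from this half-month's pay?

State Income Tax: taxable = $17490.00 − 1×$496.00 = $16994.00
  $744.76 + 15.58% × ($16994.00 − $9000.00) = $744.76 + 15.58% × $7994.00 = $1990.23

$1990.23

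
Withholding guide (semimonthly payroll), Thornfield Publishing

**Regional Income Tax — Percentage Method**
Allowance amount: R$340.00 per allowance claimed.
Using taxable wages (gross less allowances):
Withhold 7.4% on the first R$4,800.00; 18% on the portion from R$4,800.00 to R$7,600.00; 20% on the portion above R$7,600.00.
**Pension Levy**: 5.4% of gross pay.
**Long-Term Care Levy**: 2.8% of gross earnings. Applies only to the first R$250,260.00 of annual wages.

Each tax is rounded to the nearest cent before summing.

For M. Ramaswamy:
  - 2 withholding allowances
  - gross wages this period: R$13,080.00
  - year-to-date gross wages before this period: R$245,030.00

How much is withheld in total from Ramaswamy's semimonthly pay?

R$2,671.96

Regional Income Tax: taxable = R$13,080.00 − 2×R$340.00 = R$12,400.00
  R$859.20 + 20% × (R$12,400.00 − R$7,600.00) = R$859.20 + 20% × R$4,800.00 = R$1,819.20
Pension Levy: 5.4% × R$13,080.00 = R$706.32
Long-Term Care Levy: cap R$250,260.00 − YTD R$245,030.00 = R$5,230.00 subject; 2.8% × R$5,230.00 = R$146.44
Total: R$1,819.20 + R$706.32 + R$146.44 = R$2,671.96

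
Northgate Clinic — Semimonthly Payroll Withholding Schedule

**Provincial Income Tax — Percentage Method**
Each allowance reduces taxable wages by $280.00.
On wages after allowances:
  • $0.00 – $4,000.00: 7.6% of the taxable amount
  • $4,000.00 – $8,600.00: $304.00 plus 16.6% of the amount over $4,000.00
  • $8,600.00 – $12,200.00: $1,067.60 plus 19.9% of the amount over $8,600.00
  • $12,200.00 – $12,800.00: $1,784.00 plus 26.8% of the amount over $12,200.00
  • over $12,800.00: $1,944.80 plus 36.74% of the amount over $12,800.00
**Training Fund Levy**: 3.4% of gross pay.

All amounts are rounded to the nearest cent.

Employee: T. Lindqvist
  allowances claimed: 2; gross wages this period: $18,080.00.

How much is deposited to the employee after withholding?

Provincial Income Tax: taxable = $18,080.00 − 2×$280.00 = $17,520.00
  $1,944.80 + 36.74% × ($17,520.00 − $12,800.00) = $1,944.80 + 36.74% × $4,720.00 = $3,678.93
Training Fund Levy: 3.4% × $18,080.00 = $614.72
Total withheld: $3,678.93 + $614.72 = $4,293.65
Net pay: $18,080.00 − $4,293.65 = $13,786.35

$13,786.35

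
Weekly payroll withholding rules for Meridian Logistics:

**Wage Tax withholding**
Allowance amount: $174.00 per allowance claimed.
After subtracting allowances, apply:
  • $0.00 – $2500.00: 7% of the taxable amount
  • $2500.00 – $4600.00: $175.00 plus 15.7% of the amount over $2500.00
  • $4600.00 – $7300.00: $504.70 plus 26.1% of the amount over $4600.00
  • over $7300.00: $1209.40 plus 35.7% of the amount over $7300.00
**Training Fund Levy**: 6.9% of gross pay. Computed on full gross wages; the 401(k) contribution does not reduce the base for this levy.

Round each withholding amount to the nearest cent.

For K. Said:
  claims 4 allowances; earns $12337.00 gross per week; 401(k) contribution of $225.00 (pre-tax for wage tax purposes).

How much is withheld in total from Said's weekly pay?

Wage Tax: taxable = $12337.00 − $225.00 − 4×$174.00 = $11416.00
  $1209.40 + 35.7% × ($11416.00 − $7300.00) = $1209.40 + 35.7% × $4116.00 = $2678.81
Training Fund Levy: 6.9% × $12337.00 = $851.25
Total: $2678.81 + $851.25 = $3530.06

$3530.06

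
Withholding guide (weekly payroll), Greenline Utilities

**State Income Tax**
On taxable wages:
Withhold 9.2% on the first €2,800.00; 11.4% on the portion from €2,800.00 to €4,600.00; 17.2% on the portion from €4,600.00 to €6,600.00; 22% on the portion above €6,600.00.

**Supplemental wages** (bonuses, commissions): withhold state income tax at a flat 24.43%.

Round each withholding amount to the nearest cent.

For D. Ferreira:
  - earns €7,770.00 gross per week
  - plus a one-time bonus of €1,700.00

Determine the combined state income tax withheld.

State Income Tax: taxable = €7,770.00
  €806.80 + 22% × (€7,770.00 − €6,600.00) = €806.80 + 22% × €1,170.00 = €1,064.20
Supplemental (24.43% flat on bonus): 24.43% × €1,700.00 = €415.31
Total state income tax: €1,064.20 + €415.31 = €1,479.51

€1,479.51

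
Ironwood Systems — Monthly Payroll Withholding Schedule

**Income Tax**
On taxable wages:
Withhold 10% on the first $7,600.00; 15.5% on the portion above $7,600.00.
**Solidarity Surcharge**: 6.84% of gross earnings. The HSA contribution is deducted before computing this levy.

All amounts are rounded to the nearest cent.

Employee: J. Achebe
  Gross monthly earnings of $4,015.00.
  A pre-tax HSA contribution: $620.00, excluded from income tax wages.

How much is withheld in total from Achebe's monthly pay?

$571.72

Income Tax: taxable = $4,015.00 − $620.00 = $3,395.00
  10% × $3,395.00 = $339.50
Solidarity Surcharge: 6.84% × $3,395.00 = $232.22
Total: $339.50 + $232.22 = $571.72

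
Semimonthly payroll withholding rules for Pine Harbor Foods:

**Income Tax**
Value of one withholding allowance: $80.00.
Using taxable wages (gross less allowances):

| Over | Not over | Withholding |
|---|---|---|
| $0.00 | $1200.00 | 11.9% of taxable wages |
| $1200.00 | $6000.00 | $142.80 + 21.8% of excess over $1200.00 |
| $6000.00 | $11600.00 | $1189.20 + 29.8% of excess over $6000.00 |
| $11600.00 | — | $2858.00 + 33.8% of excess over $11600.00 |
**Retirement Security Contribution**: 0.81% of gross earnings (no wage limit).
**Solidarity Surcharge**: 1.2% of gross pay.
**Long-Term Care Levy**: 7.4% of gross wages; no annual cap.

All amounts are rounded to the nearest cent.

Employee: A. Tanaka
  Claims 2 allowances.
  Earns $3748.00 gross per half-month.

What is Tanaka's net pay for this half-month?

$2731.93

Income Tax: taxable = $3748.00 − 2×$80.00 = $3588.00
  $142.80 + 21.8% × ($3588.00 − $1200.00) = $142.80 + 21.8% × $2388.00 = $663.38
Retirement Security Contribution: 0.81% × $3748.00 = $30.36
Solidarity Surcharge: 1.2% × $3748.00 = $44.98
Long-Term Care Levy: 7.4% × $3748.00 = $277.35
Total withheld: $663.38 + $30.36 + $44.98 + $277.35 = $1016.07
Net pay: $3748.00 − $1016.07 = $2731.93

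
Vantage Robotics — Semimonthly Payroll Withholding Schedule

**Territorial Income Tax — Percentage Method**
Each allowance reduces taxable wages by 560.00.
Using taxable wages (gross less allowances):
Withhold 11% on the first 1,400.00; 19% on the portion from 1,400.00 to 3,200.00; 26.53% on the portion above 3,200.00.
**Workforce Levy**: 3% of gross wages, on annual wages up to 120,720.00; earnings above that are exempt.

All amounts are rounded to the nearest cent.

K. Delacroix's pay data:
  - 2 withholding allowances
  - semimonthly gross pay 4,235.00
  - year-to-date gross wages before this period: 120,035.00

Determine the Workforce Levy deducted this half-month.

20.55

Workforce Levy: cap 120,720.00 − YTD 120,035.00 = 685.00 subject; 3% × 685.00 = 20.55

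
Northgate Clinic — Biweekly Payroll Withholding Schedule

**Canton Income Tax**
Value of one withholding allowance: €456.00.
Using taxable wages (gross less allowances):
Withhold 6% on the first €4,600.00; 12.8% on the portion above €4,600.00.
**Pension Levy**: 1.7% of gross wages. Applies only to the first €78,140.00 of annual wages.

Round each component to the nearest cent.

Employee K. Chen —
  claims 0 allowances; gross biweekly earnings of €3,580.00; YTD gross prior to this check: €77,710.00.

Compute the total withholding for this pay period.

€222.11

Canton Income Tax: taxable = €3,580.00
  6% × €3,580.00 = €214.80
Pension Levy: cap €78,140.00 − YTD €77,710.00 = €430.00 subject; 1.7% × €430.00 = €7.31
Total: €214.80 + €7.31 = €222.11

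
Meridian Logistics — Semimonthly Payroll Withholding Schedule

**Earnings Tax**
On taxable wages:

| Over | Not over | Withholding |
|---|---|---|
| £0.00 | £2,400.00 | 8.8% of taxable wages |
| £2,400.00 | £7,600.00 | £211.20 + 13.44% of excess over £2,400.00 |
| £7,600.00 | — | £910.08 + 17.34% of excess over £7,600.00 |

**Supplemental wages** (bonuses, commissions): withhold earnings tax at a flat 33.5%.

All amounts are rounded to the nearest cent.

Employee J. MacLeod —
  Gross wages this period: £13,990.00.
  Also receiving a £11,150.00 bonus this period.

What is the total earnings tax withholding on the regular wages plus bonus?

Earnings Tax: taxable = £13,990.00
  £910.08 + 17.34% × (£13,990.00 − £7,600.00) = £910.08 + 17.34% × £6,390.00 = £2,018.11
Supplemental (33.5% flat on bonus): 33.5% × £11,150.00 = £3,735.25
Total earnings tax: £2,018.11 + £3,735.25 = £5,753.36

£5,753.36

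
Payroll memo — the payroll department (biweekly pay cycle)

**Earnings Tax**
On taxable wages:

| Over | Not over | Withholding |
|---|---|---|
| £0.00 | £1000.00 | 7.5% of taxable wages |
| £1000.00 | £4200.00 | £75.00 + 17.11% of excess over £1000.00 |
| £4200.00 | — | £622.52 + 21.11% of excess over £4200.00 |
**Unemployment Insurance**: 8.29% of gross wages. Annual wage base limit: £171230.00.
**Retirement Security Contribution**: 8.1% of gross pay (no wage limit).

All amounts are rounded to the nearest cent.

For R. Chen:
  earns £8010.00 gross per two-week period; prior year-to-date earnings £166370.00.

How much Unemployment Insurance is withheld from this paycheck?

Unemployment Insurance: cap £171230.00 − YTD £166370.00 = £4860.00 subject; 8.29% × £4860.00 = £402.89

£402.89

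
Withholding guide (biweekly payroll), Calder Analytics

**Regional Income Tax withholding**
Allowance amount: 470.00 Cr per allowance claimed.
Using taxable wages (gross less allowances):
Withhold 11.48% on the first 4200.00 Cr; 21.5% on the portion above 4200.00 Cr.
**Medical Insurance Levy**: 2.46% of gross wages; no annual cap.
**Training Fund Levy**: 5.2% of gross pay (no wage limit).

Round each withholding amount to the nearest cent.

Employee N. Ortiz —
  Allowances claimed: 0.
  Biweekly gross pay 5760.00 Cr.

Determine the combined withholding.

1258.78 Cr

Regional Income Tax: taxable = 5760.00 Cr
  482.16 Cr + 21.5% × (5760.00 Cr − 4200.00 Cr) = 482.16 Cr + 21.5% × 1560.00 Cr = 817.56 Cr
Medical Insurance Levy: 2.46% × 5760.00 Cr = 141.70 Cr
Training Fund Levy: 5.2% × 5760.00 Cr = 299.52 Cr
Total: 817.56 Cr + 141.70 Cr + 299.52 Cr = 1258.78 Cr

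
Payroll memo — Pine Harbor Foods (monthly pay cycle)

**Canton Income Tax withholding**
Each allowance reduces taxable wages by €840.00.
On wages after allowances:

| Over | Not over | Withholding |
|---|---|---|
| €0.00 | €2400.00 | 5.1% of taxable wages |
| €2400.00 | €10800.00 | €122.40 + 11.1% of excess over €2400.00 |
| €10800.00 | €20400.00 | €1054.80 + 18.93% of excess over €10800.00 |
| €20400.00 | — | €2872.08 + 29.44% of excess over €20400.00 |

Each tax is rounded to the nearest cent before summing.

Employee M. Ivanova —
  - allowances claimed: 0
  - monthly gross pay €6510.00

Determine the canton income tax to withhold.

Canton Income Tax: taxable = €6510.00
  €122.40 + 11.1% × (€6510.00 − €2400.00) = €122.40 + 11.1% × €4110.00 = €578.61

€578.61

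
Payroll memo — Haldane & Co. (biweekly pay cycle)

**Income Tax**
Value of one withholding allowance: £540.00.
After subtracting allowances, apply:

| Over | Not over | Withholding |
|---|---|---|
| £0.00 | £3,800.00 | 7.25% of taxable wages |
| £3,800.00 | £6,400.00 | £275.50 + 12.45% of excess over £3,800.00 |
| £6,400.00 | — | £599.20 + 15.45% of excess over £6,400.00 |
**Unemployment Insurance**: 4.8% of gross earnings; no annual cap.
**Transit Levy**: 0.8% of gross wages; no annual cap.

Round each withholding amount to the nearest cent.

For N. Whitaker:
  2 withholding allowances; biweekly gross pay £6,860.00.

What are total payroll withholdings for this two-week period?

£906.17

Income Tax: taxable = £6,860.00 − 2×£540.00 = £5,780.00
  £275.50 + 12.45% × (£5,780.00 − £3,800.00) = £275.50 + 12.45% × £1,980.00 = £522.01
Unemployment Insurance: 4.8% × £6,860.00 = £329.28
Transit Levy: 0.8% × £6,860.00 = £54.88
Total: £522.01 + £329.28 + £54.88 = £906.17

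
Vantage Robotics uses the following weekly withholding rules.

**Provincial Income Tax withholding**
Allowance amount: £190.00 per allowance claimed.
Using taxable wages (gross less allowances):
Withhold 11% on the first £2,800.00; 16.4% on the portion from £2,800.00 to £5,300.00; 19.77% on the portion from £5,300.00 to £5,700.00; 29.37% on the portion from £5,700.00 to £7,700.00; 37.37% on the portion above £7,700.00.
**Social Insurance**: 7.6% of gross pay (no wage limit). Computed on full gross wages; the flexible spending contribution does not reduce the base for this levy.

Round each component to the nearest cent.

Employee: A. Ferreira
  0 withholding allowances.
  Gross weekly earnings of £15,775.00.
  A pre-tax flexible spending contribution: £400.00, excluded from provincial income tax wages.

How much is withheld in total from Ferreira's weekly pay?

Provincial Income Tax: taxable = £15,775.00 − £400.00 = £15,375.00
  £1,384.48 + 37.37% × (£15,375.00 − £7,700.00) = £1,384.48 + 37.37% × £7,675.00 = £4,252.63
Social Insurance: 7.6% × £15,775.00 = £1,198.90
Total: £4,252.63 + £1,198.90 = £5,451.53

£5,451.53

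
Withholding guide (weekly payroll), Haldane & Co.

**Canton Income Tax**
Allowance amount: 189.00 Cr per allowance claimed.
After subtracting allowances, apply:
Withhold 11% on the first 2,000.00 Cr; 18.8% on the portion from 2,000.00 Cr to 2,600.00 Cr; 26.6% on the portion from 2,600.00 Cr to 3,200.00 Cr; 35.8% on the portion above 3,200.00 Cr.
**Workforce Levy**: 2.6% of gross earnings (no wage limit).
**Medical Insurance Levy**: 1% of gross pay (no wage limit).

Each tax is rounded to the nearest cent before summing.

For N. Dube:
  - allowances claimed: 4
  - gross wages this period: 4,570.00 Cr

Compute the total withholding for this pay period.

Canton Income Tax: taxable = 4,570.00 Cr − 4×189.00 Cr = 3,814.00 Cr
  492.40 Cr + 35.8% × (3,814.00 Cr − 3,200.00 Cr) = 492.40 Cr + 35.8% × 614.00 Cr = 712.21 Cr
Workforce Levy: 2.6% × 4,570.00 Cr = 118.82 Cr
Medical Insurance Levy: 1% × 4,570.00 Cr = 45.70 Cr
Total: 712.21 Cr + 118.82 Cr + 45.70 Cr = 876.73 Cr

876.73 Cr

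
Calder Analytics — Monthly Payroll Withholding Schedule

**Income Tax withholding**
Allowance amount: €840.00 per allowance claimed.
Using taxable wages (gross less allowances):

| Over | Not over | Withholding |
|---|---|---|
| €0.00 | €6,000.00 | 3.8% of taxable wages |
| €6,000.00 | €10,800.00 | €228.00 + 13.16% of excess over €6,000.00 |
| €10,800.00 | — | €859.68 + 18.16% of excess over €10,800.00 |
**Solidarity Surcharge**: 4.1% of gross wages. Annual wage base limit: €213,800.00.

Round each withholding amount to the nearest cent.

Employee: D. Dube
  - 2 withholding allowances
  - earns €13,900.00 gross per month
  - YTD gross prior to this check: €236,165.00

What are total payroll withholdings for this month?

Income Tax: taxable = €13,900.00 − 2×€840.00 = €12,220.00
  €859.68 + 18.16% × (€12,220.00 − €10,800.00) = €859.68 + 18.16% × €1,420.00 = €1,117.55
Solidarity Surcharge: YTD €236,165.00 ≥ cap €213,800.00 → €0.00
Total: €1,117.55 + €0.00 = €1,117.55

€1,117.55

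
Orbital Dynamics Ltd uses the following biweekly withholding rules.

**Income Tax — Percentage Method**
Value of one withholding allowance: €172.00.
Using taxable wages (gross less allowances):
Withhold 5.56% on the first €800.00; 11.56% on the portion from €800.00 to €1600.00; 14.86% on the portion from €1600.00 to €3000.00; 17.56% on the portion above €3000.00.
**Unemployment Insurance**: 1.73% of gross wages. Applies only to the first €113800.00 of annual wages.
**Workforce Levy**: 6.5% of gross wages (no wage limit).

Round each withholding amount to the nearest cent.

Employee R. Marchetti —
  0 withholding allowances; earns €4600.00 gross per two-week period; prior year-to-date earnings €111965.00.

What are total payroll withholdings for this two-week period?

Income Tax: taxable = €4600.00
  €345.00 + 17.56% × (€4600.00 − €3000.00) = €345.00 + 17.56% × €1600.00 = €625.96
Unemployment Insurance: cap €113800.00 − YTD €111965.00 = €1835.00 subject; 1.73% × €1835.00 = €31.75
Workforce Levy: 6.5% × €4600.00 = €299.00
Total: €625.96 + €31.75 + €299.00 = €956.71

€956.71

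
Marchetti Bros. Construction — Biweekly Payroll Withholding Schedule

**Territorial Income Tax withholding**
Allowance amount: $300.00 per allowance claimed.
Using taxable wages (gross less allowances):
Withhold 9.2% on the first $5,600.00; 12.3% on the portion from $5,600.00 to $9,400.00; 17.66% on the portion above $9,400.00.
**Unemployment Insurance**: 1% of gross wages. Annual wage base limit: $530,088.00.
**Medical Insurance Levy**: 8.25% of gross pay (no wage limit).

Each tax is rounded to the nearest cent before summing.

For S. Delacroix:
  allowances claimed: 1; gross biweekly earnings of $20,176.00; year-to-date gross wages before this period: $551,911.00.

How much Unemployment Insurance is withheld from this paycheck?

Unemployment Insurance: YTD $551,911.00 ≥ cap $530,088.00 → $0.00

$0.00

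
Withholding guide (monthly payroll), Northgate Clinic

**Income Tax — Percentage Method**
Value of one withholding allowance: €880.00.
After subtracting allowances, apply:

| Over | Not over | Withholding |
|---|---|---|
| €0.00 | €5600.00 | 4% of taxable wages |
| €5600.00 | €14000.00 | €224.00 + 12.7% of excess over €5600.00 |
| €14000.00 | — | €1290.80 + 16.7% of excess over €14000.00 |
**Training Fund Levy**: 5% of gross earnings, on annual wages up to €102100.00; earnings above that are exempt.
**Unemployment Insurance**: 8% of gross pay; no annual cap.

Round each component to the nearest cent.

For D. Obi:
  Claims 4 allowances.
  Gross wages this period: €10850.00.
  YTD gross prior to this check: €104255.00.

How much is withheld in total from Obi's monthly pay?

Income Tax: taxable = €10850.00 − 4×€880.00 = €7330.00
  €224.00 + 12.7% × (€7330.00 − €5600.00) = €224.00 + 12.7% × €1730.00 = €443.71
Training Fund Levy: YTD €104255.00 ≥ cap €102100.00 → €0.00
Unemployment Insurance: 8% × €10850.00 = €868.00
Total: €443.71 + €0.00 + €868.00 = €1311.71

€1311.71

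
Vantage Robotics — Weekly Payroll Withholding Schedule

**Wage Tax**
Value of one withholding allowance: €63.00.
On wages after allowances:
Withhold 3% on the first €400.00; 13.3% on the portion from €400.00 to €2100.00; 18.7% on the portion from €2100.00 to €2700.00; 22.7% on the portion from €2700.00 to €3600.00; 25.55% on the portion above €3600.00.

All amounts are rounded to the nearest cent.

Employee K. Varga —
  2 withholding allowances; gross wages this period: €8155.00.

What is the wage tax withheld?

€1686.21

Wage Tax: taxable = €8155.00 − 2×€63.00 = €8029.00
  €554.60 + 25.55% × (€8029.00 − €3600.00) = €554.60 + 25.55% × €4429.00 = €1686.21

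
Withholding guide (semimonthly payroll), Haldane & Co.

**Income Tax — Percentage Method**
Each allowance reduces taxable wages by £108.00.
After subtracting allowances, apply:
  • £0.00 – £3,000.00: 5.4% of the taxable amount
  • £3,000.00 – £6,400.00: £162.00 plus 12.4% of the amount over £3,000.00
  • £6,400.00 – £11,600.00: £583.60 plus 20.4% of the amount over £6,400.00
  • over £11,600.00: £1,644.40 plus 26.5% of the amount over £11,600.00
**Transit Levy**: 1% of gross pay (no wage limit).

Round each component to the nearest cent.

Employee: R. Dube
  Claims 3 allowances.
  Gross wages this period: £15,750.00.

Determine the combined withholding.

Income Tax: taxable = £15,750.00 − 3×£108.00 = £15,426.00
  £1,644.40 + 26.5% × (£15,426.00 − £11,600.00) = £1,644.40 + 26.5% × £3,826.00 = £2,658.29
Transit Levy: 1% × £15,750.00 = £157.50
Total: £2,658.29 + £157.50 = £2,815.79

£2,815.79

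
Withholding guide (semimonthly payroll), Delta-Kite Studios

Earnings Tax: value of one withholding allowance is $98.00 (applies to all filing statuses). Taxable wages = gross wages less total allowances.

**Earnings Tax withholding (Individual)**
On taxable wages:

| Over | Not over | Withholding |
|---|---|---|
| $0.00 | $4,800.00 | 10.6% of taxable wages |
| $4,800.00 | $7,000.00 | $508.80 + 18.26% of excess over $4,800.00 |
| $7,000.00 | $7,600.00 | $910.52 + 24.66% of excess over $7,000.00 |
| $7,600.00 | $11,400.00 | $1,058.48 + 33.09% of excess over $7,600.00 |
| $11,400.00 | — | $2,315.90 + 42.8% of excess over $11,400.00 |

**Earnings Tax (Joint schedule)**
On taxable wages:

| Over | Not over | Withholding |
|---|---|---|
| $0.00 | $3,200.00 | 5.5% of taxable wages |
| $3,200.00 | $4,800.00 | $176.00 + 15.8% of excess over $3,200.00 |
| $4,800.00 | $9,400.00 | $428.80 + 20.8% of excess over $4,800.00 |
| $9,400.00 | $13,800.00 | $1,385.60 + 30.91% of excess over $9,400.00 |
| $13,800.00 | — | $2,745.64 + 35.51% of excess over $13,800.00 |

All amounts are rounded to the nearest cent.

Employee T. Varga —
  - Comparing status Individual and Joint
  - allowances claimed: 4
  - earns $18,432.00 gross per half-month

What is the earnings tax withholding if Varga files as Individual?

$5,157.82

Earnings Tax (Individual): taxable = $18,432.00 − 4×$98.00 = $18,040.00
  $2,315.90 + 42.8% × ($18,040.00 − $11,400.00) = $2,315.90 + 42.8% × $6,640.00 = $5,157.82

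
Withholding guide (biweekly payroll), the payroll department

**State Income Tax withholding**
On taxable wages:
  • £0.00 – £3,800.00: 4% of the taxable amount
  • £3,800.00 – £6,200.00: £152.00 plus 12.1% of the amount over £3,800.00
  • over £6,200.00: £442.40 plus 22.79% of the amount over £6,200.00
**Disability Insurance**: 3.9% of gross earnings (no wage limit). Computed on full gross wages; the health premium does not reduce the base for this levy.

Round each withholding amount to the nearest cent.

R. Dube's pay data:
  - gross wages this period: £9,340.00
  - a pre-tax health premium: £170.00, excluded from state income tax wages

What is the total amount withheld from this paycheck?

£1,483.52

State Income Tax: taxable = £9,340.00 − £170.00 = £9,170.00
  £442.40 + 22.79% × (£9,170.00 − £6,200.00) = £442.40 + 22.79% × £2,970.00 = £1,119.26
Disability Insurance: 3.9% × £9,340.00 = £364.26
Total: £1,119.26 + £364.26 = £1,483.52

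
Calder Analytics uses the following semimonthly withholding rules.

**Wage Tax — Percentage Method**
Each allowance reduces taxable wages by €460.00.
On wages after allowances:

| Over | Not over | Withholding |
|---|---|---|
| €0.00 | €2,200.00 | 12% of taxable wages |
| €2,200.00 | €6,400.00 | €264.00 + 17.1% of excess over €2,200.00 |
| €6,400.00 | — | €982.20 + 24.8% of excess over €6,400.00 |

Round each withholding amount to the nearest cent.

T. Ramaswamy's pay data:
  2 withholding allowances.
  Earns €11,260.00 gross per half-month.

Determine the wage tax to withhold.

€1,959.32

Wage Tax: taxable = €11,260.00 − 2×€460.00 = €10,340.00
  €982.20 + 24.8% × (€10,340.00 − €6,400.00) = €982.20 + 24.8% × €3,940.00 = €1,959.32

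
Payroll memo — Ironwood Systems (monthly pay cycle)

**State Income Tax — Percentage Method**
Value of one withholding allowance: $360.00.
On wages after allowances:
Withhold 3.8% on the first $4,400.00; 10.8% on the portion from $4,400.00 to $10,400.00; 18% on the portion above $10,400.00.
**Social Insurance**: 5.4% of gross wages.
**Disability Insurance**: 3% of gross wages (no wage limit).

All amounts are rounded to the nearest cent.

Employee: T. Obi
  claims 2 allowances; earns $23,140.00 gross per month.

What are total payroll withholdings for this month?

$4,922.56

State Income Tax: taxable = $23,140.00 − 2×$360.00 = $22,420.00
  $815.20 + 18% × ($22,420.00 − $10,400.00) = $815.20 + 18% × $12,020.00 = $2,978.80
Social Insurance: 5.4% × $23,140.00 = $1,249.56
Disability Insurance: 3% × $23,140.00 = $694.20
Total: $2,978.80 + $1,249.56 + $694.20 = $4,922.56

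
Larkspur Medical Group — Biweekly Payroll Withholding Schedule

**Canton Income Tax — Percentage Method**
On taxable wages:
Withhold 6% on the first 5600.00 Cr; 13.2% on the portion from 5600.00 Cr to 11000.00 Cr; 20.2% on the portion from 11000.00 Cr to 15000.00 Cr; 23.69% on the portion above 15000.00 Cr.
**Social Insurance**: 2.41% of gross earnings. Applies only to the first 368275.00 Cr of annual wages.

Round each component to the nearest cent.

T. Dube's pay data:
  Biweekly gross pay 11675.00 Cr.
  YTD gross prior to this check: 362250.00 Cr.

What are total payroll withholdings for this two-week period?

1330.35 Cr

Canton Income Tax: taxable = 11675.00 Cr
  1048.80 Cr + 20.2% × (11675.00 Cr − 11000.00 Cr) = 1048.80 Cr + 20.2% × 675.00 Cr = 1185.15 Cr
Social Insurance: cap 368275.00 Cr − YTD 362250.00 Cr = 6025.00 Cr subject; 2.41% × 6025.00 Cr = 145.20 Cr
Total: 1185.15 Cr + 145.20 Cr = 1330.35 Cr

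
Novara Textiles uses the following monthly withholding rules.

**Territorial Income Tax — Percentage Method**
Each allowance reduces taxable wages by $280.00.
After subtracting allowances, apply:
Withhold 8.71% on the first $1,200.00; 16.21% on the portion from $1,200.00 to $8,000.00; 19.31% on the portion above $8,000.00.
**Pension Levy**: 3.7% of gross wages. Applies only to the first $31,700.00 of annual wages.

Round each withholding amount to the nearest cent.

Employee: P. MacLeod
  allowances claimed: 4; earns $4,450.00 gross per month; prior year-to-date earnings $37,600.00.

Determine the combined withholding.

Territorial Income Tax: taxable = $4,450.00 − 4×$280.00 = $3,330.00
  $104.52 + 16.21% × ($3,330.00 − $1,200.00) = $104.52 + 16.21% × $2,130.00 = $449.79
Pension Levy: YTD $37,600.00 ≥ cap $31,700.00 → $0.00
Total: $449.79 + $0.00 = $449.79

$449.79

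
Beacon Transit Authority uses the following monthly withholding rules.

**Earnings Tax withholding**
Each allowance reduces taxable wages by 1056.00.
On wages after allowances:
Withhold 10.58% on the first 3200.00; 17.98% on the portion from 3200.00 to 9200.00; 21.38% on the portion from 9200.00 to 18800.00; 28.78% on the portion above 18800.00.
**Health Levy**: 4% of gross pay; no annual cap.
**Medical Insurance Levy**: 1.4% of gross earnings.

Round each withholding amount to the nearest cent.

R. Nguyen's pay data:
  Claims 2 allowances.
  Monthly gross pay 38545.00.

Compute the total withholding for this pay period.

Earnings Tax: taxable = 38545.00 − 2×1056.00 = 36433.00
  3469.84 + 28.78% × (36433.00 − 18800.00) = 3469.84 + 28.78% × 17633.00 = 8544.62
Health Levy: 4% × 38545.00 = 1541.80
Medical Insurance Levy: 1.4% × 38545.00 = 539.63
Total: 8544.62 + 1541.80 + 539.63 = 10626.05

10626.05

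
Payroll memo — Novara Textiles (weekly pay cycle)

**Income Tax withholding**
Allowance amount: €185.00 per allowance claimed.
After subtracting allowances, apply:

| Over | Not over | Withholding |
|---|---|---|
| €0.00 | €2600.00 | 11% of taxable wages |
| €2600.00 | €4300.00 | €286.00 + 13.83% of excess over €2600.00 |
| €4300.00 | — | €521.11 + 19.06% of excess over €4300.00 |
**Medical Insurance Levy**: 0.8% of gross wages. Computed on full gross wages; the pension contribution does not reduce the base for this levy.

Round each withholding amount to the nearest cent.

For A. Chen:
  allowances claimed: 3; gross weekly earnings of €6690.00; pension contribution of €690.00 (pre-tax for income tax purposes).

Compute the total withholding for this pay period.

Income Tax: taxable = €6690.00 − €690.00 − 3×€185.00 = €5445.00
  €521.11 + 19.06% × (€5445.00 − €4300.00) = €521.11 + 19.06% × €1145.00 = €739.35
Medical Insurance Levy: 0.8% × €6690.00 = €53.52
Total: €739.35 + €53.52 = €792.87

€792.87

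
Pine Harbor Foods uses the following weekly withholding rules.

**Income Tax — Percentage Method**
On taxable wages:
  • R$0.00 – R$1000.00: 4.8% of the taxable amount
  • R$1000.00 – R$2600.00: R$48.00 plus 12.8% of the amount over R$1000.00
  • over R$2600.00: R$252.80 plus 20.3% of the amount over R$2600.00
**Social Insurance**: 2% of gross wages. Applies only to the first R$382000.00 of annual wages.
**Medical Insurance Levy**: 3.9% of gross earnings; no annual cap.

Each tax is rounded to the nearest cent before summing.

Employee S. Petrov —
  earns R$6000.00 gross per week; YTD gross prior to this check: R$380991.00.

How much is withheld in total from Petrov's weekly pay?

Income Tax: taxable = R$6000.00
  R$252.80 + 20.3% × (R$6000.00 − R$2600.00) = R$252.80 + 20.3% × R$3400.00 = R$943.00
Social Insurance: cap R$382000.00 − YTD R$380991.00 = R$1009.00 subject; 2% × R$1009.00 = R$20.18
Medical Insurance Levy: 3.9% × R$6000.00 = R$234.00
Total: R$943.00 + R$20.18 + R$234.00 = R$1197.18

R$1197.18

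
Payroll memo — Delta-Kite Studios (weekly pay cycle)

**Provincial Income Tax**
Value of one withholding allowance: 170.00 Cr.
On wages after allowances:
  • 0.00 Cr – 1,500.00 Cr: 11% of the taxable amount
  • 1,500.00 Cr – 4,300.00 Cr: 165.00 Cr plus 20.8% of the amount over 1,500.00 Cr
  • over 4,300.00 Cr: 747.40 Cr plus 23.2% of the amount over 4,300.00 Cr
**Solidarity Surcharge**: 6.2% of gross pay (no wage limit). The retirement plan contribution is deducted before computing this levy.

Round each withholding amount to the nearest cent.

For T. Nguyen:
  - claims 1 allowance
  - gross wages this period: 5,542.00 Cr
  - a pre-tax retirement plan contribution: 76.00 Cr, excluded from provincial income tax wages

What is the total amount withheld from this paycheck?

Provincial Income Tax: taxable = 5,542.00 Cr − 76.00 Cr − 1×170.00 Cr = 5,296.00 Cr
  747.40 Cr + 23.2% × (5,296.00 Cr − 4,300.00 Cr) = 747.40 Cr + 23.2% × 996.00 Cr = 978.47 Cr
Solidarity Surcharge: 6.2% × 5,466.00 Cr = 338.89 Cr
Total: 978.47 Cr + 338.89 Cr = 1,317.36 Cr

1,317.36 Cr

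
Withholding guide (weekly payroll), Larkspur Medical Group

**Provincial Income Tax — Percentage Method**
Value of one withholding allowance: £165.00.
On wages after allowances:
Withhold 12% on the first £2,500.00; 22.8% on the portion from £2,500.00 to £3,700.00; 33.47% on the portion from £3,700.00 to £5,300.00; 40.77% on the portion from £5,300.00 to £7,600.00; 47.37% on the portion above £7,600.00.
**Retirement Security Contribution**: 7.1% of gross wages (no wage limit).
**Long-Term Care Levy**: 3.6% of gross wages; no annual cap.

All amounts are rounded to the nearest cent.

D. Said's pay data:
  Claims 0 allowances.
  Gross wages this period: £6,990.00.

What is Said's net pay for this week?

£4,443.94

Provincial Income Tax: taxable = £6,990.00
  £1,109.12 + 40.77% × (£6,990.00 − £5,300.00) = £1,109.12 + 40.77% × £1,690.00 = £1,798.13
Retirement Security Contribution: 7.1% × £6,990.00 = £496.29
Long-Term Care Levy: 3.6% × £6,990.00 = £251.64
Total withheld: £1,798.13 + £496.29 + £251.64 = £2,546.06
Net pay: £6,990.00 − £2,546.06 = £4,443.94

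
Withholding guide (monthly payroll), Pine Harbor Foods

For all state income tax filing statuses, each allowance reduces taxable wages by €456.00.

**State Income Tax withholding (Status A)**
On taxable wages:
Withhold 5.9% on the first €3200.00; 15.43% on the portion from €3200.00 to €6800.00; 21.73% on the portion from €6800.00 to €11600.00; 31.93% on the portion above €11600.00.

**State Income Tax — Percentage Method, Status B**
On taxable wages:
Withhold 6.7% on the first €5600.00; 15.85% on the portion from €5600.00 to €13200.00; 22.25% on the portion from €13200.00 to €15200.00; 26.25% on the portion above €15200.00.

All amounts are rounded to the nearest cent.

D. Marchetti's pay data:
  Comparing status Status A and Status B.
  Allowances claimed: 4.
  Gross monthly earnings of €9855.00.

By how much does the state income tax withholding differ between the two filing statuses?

€251.27

State Income Tax (Status A): taxable = €9855.00 − 4×€456.00 = €8031.00
  €744.28 + 21.73% × (€8031.00 − €6800.00) = €744.28 + 21.73% × €1231.00 = €1011.78
State Income Tax (Status B): taxable = €9855.00 − 4×€456.00 = €8031.00
  €375.20 + 15.85% × (€8031.00 − €5600.00) = €375.20 + 15.85% × €2431.00 = €760.51
Difference: |€1011.78 − €760.51| = €251.27 (higher under Status A)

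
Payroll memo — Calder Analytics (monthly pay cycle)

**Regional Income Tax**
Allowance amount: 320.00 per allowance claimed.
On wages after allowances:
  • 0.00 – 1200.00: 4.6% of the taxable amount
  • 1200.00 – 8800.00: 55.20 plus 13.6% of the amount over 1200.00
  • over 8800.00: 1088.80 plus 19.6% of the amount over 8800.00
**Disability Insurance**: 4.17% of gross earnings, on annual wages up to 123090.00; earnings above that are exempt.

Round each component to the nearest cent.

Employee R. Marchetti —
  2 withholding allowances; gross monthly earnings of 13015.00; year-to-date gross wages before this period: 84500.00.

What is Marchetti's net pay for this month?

Regional Income Tax: taxable = 13015.00 − 2×320.00 = 12375.00
  1088.80 + 19.6% × (12375.00 − 8800.00) = 1088.80 + 19.6% × 3575.00 = 1789.50
Disability Insurance: 4.17% × 13015.00 = 542.73
Total withheld: 1789.50 + 542.73 = 2332.23
Net pay: 13015.00 − 2332.23 = 10682.77

10682.77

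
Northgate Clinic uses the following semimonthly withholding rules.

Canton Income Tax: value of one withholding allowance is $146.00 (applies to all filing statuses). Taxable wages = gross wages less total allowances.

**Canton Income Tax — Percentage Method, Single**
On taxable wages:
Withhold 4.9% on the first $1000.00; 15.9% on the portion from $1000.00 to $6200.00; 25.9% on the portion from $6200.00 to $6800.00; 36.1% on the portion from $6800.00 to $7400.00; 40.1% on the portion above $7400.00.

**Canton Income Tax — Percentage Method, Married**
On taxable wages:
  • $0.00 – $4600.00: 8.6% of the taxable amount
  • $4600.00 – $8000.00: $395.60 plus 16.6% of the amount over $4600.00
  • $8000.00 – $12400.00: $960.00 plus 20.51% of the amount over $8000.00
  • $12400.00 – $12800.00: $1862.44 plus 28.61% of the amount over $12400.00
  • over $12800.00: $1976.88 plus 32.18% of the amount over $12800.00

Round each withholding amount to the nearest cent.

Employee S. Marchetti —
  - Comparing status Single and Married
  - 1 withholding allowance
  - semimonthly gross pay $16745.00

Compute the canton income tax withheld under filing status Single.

Canton Income Tax (Single): taxable = $16745.00 − 1×$146.00 = $16599.00
  $1247.80 + 40.1% × ($16599.00 − $7400.00) = $1247.80 + 40.1% × $9199.00 = $4936.60

$4936.60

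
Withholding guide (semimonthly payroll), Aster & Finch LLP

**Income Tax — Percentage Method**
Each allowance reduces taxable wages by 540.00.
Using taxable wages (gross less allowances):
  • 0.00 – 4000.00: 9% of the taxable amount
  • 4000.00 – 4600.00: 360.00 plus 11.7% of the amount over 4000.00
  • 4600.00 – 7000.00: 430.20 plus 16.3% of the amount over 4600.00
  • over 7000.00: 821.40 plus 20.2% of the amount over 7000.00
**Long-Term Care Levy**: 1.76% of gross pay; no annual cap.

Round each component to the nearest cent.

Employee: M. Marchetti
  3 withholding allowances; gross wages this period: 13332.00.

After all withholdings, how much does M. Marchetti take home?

11324.14

Income Tax: taxable = 13332.00 − 3×540.00 = 11712.00
  821.40 + 20.2% × (11712.00 − 7000.00) = 821.40 + 20.2% × 4712.00 = 1773.22
Long-Term Care Levy: 1.76% × 13332.00 = 234.64
Total withheld: 1773.22 + 234.64 = 2007.86
Net pay: 13332.00 − 2007.86 = 11324.14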